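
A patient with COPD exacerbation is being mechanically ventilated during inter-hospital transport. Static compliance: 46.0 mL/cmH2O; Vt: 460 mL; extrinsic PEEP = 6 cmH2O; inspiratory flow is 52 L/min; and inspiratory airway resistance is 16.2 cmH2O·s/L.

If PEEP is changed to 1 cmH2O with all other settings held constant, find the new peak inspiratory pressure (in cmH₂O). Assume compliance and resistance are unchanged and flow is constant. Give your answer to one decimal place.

Flow: 52 L/min ÷ 60 = 0.8667 L/s.
PIP = Vt/C + R·V̇ + PEEP (constant-flow equation of motion).
Only the baseline term changes: ΔPIP = ΔPEEP = 1 − 6 = -5.0 cmH2O.
Original PIP = 460/46.0 + 16.2×0.8667 + 6 = 30.041 cmH2O; new PIP = 30.041 + (-5.0) = 25.041 cmH2O.

25.0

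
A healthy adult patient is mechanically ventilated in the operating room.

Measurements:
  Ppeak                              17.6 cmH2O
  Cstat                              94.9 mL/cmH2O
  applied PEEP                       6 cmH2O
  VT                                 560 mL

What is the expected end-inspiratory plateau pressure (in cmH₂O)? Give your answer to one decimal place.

Pplat = PEEP + Vt / Cstat = 6 + 560 / 94.9 = 6 + 5.901 = 11.901 cmH2O.

11.9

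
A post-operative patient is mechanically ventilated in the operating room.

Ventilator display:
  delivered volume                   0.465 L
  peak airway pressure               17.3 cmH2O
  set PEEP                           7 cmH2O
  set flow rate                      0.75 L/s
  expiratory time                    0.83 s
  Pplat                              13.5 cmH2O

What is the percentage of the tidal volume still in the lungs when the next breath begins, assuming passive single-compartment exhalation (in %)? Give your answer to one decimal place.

10.1

R = (PIP − Pplat)/V̇ = (17.3 − 13.5) / 0.75 = 3.8/0.75 = 5.067 cmH2O·s/L.
C = Vt/(Pplat − PEEP) = 465.0 / (13.5 − 7) = 465.0/6.5 = 71.538 mL/cmH2O.
τ = R × C = 5.067 × 0.07154 L/cmH2O = 0.3625 s.
Fraction remaining at end-expiration = e^(−Te/τ) = e^(−0.83/0.3625) = 0.1013 → 10.13%.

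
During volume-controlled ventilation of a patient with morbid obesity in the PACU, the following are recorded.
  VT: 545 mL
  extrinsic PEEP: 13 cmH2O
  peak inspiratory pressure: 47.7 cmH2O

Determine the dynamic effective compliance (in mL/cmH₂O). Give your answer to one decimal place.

15.7

Dynamic compliance = Vt / (PIP − PEEP) = 545 / (47.7 − 13) = 545 / 34.7 = 15.706 mL/cmH2O.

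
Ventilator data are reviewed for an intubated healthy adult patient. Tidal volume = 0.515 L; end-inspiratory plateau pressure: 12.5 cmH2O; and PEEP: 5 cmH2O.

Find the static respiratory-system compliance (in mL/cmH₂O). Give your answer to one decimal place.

68.7

Cstat = Vt / (Pplat − PEEP) = 515 / (12.5 − 5) = 515 / 7.5 = 68.667 mL/cmH2O.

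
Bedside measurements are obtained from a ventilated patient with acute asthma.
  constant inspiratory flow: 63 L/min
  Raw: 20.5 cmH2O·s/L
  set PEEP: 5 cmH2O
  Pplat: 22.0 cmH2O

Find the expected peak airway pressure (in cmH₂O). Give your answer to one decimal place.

Flow: 63 L/min ÷ 60 = 1.05 L/s.
PIP = Pplat + Raw × flow = 22.0 + 20.5 × 1.05 = 22.0 + 21.525 = 43.525 cmH2O.

43.5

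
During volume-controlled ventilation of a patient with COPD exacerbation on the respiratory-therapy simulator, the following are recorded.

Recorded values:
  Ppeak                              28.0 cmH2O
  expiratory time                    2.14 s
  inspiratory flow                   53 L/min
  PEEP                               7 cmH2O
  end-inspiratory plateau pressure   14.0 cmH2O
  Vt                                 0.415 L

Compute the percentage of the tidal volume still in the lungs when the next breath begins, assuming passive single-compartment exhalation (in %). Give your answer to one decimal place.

Flow: 53 L/min ÷ 60 = 0.8833 L/s.
R = (PIP − Pplat)/V̇ = (28.0 − 14.0) / 0.8833 = 14.0/0.8833 = 15.85 cmH2O·s/L.
C = Vt/(Pplat − PEEP) = 415.0 / (14.0 − 7) = 415.0/7.0 = 59.286 mL/cmH2O.
τ = R × C = 15.85 × 0.05929 L/cmH2O = 0.9397 s.
Fraction remaining at end-expiration = e^(−Te/τ) = e^(−2.14/0.9397) = 0.1026 → 10.26%.

10.3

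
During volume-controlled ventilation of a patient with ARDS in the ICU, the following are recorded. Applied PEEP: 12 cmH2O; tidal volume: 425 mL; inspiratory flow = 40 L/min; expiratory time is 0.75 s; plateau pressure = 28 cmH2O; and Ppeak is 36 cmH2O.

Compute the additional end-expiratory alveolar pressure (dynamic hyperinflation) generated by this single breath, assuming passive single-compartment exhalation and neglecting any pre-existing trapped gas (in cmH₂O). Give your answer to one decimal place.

1.5

Flow: 40 L/min ÷ 60 = 0.6667 L/s.
R = (PIP − Pplat)/V̇ = (36 − 28) / 0.6667 = 8.0/0.6667 = 11.999 cmH2O·s/L.
C = Vt/(Pplat − PEEP) = 425.0 / (28 − 12) = 425.0/16.0 = 26.563 mL/cmH2O.
τ = R × C = 11.999 × 0.02656 L/cmH2O = 0.3187 s.
Fraction remaining = e^(−Te/τ) = e^(−0.75/0.3187) = 0.09505; trapped volume = 425.0 × 0.09505 = 40.396 mL.
Additional alveolar pressure from trapping ≈ V_trapped / C = 40.396 / 26.563 = 1.521 cmH2O.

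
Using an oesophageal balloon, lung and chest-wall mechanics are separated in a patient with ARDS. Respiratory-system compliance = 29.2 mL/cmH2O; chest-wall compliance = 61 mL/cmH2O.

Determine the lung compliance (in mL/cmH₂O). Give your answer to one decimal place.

1/CL = 1/Crs − 1/Ccw.
1/CL = 1/29.2 − 1/61 = 0.01785.
CL = 56.022 mL/cmH2O.

56.0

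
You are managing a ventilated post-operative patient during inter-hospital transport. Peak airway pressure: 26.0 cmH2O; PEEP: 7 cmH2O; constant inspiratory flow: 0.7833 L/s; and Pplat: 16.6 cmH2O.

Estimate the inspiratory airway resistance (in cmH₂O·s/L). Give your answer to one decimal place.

12.0

Raw = (PIP − Pplat) / flow = (26.0 − 16.6) / 0.7833 = 9.4 / 0.7833 = 12.001 cmH2O·s/L.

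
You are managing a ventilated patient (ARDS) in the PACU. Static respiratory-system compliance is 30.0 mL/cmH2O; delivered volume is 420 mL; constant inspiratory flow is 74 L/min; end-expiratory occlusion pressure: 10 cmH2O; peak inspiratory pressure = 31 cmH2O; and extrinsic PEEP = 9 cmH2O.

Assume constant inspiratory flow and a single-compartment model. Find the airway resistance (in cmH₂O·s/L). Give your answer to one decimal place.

Flow: 74 L/min ÷ 60 = 1.2333 L/s.
Total PEEP = 10 cmH2O (set 9 + intrinsic 1); this is the baseline alveolar pressure.
Equation of motion (constant flow): PIP = Vt/C + R·V̇ + PEEP.
R·V̇ = PIP − Vt/C − PEEP = 31 − 420/30.0 − 10 = 31 − 14.0 − 10 = 7.0 cmH2O.
R = 7.0 / 1.2333 = 5.676 cmH2O·s/L.

5.7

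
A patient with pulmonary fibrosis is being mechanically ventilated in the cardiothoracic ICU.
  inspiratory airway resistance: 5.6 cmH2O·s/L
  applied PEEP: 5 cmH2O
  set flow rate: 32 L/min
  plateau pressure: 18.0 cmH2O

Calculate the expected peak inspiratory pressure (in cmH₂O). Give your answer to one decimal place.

21.0

Flow: 32 L/min ÷ 60 = 0.5333 L/s.
PIP = Pplat + Raw × flow = 18.0 + 5.6 × 0.5333 = 18.0 + 2.986 = 20.986 cmH2O.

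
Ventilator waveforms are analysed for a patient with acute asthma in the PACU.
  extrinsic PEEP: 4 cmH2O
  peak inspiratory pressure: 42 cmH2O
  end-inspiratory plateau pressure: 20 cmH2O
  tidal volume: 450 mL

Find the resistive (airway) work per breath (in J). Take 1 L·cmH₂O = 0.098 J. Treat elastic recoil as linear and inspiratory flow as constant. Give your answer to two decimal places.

0.97

With constant inspiratory flow the resistive pressure is constant at PIP − Pplat = 42 − 20 = 22.0 cmH2O, so resistive work = 22.0 × 0.450 = 9.9 L·cmH2O.
× 0.098 J/(L·cmH2O) → 0.9702 J.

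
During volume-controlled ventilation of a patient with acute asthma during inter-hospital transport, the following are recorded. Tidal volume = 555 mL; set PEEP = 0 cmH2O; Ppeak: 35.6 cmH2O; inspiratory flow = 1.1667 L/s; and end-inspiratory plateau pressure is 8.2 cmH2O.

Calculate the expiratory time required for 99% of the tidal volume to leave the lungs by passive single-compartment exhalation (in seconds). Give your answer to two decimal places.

7.32

R = (PIP − Pplat)/V̇ = (35.6 − 8.2) / 1.1667 = 27.4/1.1667 = 23.485 cmH2O·s/L.
C = Vt/(Pplat − PEEP) = 555.0 / (8.2 − 0) = 555.0/8.2 = 67.683 mL/cmH2O.
τ = R × C = 23.485 × 0.06768 L/cmH2O = 1.589 s.
t = −τ·ln(1 − 0.99) = −1.589·ln(0.01) = 7.318 s.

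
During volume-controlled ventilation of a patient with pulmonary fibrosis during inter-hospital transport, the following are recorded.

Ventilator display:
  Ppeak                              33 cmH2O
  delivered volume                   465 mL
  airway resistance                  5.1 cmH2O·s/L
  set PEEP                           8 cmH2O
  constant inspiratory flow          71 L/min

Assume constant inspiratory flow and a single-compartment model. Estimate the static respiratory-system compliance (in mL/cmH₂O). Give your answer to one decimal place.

Flow: 71 L/min ÷ 60 = 1.1833 L/s.
Equation of motion (constant flow): PIP = Vt/C + R·V̇ + PEEP.
Vt/C = PIP − R·V̇ − PEEP = 33 − 5.1×1.1833 − 8 = 33 − 6.035 − 8 = 18.965 cmH2O.
C = Vt / 18.965 = 465 / 18.965 = 24.519 mL/cmH2O.

24.5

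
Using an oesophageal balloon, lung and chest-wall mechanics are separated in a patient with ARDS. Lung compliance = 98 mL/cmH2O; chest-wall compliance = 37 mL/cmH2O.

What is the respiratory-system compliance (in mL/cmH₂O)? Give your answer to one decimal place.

26.9

Lung and chest wall are elastances in series: 1/Crs = 1/CL + 1/Ccw.
1/Crs = 1/98 + 1/37 = 0.03723.
Crs = 26.86 mL/cmH2O.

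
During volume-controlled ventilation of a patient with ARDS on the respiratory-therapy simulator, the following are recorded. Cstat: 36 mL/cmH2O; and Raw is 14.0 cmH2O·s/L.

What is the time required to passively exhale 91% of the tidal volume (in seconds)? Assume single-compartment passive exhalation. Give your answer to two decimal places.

1.21

τ = R × C = 14.0 × 36 mL/cmH2O = 14.0 × 0.036 L/cmH2O = 0.504 s.
Exhaled fraction f = 1 − e^(−t/τ) → t = −τ·ln(1 − f) = −0.504·ln(0.09) = 1.214 s.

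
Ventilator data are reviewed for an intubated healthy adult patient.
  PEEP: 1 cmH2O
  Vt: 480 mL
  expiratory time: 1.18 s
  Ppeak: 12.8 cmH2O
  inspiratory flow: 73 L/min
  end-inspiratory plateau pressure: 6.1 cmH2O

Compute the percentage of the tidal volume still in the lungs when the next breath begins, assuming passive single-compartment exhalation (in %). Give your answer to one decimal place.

Flow: 73 L/min ÷ 60 = 1.2167 L/s.
R = (PIP − Pplat)/V̇ = (12.8 − 6.1) / 1.2167 = 6.7/1.2167 = 5.507 cmH2O·s/L.
C = Vt/(Pplat − PEEP) = 480.0 / (6.1 − 1) = 480.0/5.1 = 94.118 mL/cmH2O.
τ = R × C = 5.507 × 0.09412 L/cmH2O = 0.5183 s.
Fraction remaining at end-expiration = e^(−Te/τ) = e^(−1.18/0.5183) = 0.1026 → 10.26%.

10.3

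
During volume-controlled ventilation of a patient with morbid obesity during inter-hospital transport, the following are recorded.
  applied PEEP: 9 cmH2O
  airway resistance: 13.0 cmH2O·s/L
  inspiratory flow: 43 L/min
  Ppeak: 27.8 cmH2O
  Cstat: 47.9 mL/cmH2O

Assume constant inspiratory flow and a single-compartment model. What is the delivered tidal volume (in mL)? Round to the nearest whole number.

454

Flow: 43 L/min ÷ 60 = 0.7167 L/s.
Equation of motion (constant flow): PIP = Vt/C + R·V̇ + PEEP.
Vt/C = PIP − R·V̇ − PEEP = 27.8 − 9.317 − 9 = 9.483 cmH2O.
Vt = C × 9.483 = 47.9 × 9.483 = 454.24 mL.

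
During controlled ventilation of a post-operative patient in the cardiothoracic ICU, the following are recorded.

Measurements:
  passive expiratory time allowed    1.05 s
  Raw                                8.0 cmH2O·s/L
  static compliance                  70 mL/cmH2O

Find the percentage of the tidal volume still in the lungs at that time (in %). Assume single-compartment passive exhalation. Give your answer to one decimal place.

15.3

τ = R × C = 8.0 × 70 mL/cmH2O = 8.0 × 0.070 L/cmH2O = 0.56 s.
Passive exhalation: V(t)/V₀ = e^(−t/τ) = e^(−1.05/0.56) = 0.1534.
Fraction remaining = 0.1534 → 15.34%.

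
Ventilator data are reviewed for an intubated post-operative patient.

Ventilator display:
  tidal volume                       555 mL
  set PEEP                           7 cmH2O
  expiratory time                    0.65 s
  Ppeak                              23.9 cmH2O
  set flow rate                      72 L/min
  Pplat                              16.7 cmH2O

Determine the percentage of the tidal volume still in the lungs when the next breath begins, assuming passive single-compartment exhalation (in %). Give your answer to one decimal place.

15.1

Flow: 72 L/min ÷ 60 = 1.2 L/s.
R = (PIP − Pplat)/V̇ = (23.9 − 16.7) / 1.2 = 7.2/1.2 = 6.0 cmH2O·s/L.
C = Vt/(Pplat − PEEP) = 555.0 / (16.7 − 7) = 555.0/9.7 = 57.216 mL/cmH2O.
τ = R × C = 6.0 × 0.05722 L/cmH2O = 0.3433 s.
Fraction remaining at end-expiration = e^(−Te/τ) = e^(−0.65/0.3433) = 0.1506 → 15.06%.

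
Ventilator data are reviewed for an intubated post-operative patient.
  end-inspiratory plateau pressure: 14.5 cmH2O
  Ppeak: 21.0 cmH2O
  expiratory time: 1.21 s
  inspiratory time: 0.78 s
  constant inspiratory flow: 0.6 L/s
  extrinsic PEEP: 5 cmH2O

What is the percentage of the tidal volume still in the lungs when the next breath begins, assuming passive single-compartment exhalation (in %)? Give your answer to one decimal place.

Vt = flow × Ti = 0.6 L/s × 0.78 s × 1000 mL/L = 468.0 mL.
R = (PIP − Pplat)/V̇ = (21.0 − 14.5) / 0.6 = 6.5/0.6 = 10.833 cmH2O·s/L.
C = Vt/(Pplat − PEEP) = 468.0 / (14.5 − 5) = 468.0/9.5 = 49.263 mL/cmH2O.
τ = R × C = 10.833 × 0.04926 L/cmH2O = 0.5336 s.
Fraction remaining at end-expiration = e^(−Te/τ) = e^(−1.21/0.5336) = 0.1036 → 10.36%.

10.4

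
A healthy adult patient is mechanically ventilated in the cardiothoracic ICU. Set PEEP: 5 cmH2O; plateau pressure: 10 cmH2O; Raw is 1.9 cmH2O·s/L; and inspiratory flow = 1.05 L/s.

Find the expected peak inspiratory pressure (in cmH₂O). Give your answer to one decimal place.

PIP = Pplat + Raw × flow = 10 + 1.9 × 1.05 = 10 + 1.995 = 11.995 cmH2O.

12.0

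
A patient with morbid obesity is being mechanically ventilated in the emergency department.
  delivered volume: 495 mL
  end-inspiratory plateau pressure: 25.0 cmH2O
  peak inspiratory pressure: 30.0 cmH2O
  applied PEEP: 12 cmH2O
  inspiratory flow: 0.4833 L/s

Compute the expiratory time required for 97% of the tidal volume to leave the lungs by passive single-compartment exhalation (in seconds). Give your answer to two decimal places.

1.38

R = (PIP − Pplat)/V̇ = (30.0 − 25.0) / 0.4833 = 5.0/0.4833 = 10.346 cmH2O·s/L.
C = Vt/(Pplat − PEEP) = 495.0 / (25.0 − 12) = 495.0/13.0 = 38.077 mL/cmH2O.
τ = R × C = 10.346 × 0.03808 L/cmH2O = 0.394 s.
t = −τ·ln(1 − 0.97) = −0.394·ln(0.03) = 1.382 s.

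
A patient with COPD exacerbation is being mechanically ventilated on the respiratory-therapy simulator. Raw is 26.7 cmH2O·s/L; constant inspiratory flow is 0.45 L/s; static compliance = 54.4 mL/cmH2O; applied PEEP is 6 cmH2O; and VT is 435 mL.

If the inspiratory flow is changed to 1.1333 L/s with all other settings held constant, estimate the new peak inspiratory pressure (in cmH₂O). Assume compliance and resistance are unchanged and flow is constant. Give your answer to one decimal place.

PIP = Vt/C + R·V̇ + PEEP (constant-flow equation of motion).
Only the resistive term changes: ΔPIP = R × ΔV̇ = 26.7 × (1.1333 − 0.45) = 26.7 × 0.6833 = 18.244 cmH2O.
Original PIP = 435/54.4 + 26.7×0.45 + 6 = 26.011 cmH2O; new PIP = 26.011 + (18.244) = 44.255 cmH2O.

44.3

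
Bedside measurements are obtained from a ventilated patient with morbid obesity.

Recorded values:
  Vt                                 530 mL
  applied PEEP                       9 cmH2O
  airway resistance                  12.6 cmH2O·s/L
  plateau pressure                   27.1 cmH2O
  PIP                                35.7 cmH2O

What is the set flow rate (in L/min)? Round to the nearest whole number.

flow = (PIP − Pplat) / Raw = (35.7 − 27.1) / 12.6 = 0.6825 L/s × 60 = 40.95 L/min.

41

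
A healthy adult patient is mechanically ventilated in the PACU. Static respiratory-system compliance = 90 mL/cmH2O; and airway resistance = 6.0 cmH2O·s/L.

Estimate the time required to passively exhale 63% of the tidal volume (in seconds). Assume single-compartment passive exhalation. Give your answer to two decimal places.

0.54

τ = R × C = 6.0 × 90 mL/cmH2O = 6.0 × 0.090 L/cmH2O = 0.54 s.
Exhaled fraction f = 1 − e^(−t/τ) → t = −τ·ln(1 − f) = −0.54·ln(0.37) = 0.5369 s.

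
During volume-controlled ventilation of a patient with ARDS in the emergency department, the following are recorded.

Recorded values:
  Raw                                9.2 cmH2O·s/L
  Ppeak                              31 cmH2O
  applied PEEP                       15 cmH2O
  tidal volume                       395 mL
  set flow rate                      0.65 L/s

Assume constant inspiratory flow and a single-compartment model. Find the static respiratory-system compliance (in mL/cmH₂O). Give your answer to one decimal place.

Equation of motion (constant flow): PIP = Vt/C + R·V̇ + PEEP.
Vt/C = PIP − R·V̇ − PEEP = 31 − 9.2×0.65 − 15 = 31 − 5.98 − 15 = 10.02 cmH2O.
C = Vt / 10.02 = 395 / 10.02 = 39.421 mL/cmH2O.

39.4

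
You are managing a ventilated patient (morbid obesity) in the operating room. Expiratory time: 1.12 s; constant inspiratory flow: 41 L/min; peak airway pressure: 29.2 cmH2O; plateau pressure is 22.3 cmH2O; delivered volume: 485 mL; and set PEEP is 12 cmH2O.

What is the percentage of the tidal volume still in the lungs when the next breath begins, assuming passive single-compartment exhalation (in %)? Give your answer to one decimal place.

Flow: 41 L/min ÷ 60 = 0.6833 L/s.
R = (PIP − Pplat)/V̇ = (29.2 − 22.3) / 0.6833 = 6.9/0.6833 = 10.098 cmH2O·s/L.
C = Vt/(Pplat − PEEP) = 485.0 / (22.3 − 12) = 485.0/10.3 = 47.087 mL/cmH2O.
τ = R × C = 10.098 × 0.04709 L/cmH2O = 0.4755 s.
Fraction remaining at end-expiration = e^(−Te/τ) = e^(−1.12/0.4755) = 0.09485 → 9.485%.

9.5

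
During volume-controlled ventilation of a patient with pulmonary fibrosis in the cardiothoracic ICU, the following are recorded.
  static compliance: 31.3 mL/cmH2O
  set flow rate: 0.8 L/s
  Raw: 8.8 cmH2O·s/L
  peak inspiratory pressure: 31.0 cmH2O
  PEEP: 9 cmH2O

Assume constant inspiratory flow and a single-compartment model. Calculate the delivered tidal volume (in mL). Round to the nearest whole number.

Equation of motion (constant flow): PIP = Vt/C + R·V̇ + PEEP.
Vt/C = PIP − R·V̇ − PEEP = 31.0 − 7.04 − 9 = 14.96 cmH2O.
Vt = C × 14.96 = 31.3 × 14.96 = 468.25 mL.

468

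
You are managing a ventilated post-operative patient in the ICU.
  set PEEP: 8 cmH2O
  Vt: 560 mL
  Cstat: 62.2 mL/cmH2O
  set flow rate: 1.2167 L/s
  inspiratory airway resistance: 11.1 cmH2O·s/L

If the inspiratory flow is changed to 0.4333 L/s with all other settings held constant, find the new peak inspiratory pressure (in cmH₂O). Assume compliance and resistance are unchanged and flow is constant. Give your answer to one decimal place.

21.8

PIP = Vt/C + R·V̇ + PEEP (constant-flow equation of motion).
Only the resistive term changes: ΔPIP = R × ΔV̇ = 11.1 × (0.4333 − 1.2167) = 11.1 × -0.7834 = -8.696 cmH2O.
Original PIP = 560/62.2 + 11.1×1.2167 + 8 = 30.509 cmH2O; new PIP = 30.509 + (-8.696) = 21.813 cmH2O.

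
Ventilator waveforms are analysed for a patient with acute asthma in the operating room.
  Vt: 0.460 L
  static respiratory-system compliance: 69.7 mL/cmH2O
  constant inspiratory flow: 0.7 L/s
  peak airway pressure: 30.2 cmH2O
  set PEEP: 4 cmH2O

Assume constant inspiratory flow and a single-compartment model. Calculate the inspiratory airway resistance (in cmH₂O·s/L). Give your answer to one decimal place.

Equation of motion (constant flow): PIP = Vt/C + R·V̇ + PEEP.
R·V̇ = PIP − Vt/C − PEEP = 30.2 − 460/69.7 − 4 = 30.2 − 6.6 − 4 = 19.6 cmH2O.
R = 19.6 / 0.7 = 28.0 cmH2O·s/L.

28.0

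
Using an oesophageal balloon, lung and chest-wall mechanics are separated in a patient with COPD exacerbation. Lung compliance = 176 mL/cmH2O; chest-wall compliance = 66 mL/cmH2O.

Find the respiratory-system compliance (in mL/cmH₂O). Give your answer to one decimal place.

48.0

Lung and chest wall are elastances in series: 1/Crs = 1/CL + 1/Ccw.
1/Crs = 1/176 + 1/66 = 0.02083.
Crs = 48.008 mL/cmH2O.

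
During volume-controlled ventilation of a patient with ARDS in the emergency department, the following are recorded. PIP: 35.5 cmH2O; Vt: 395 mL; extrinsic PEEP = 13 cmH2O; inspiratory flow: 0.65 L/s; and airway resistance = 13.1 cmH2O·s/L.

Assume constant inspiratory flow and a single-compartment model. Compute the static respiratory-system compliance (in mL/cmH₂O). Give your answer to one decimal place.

28.2

Equation of motion (constant flow): PIP = Vt/C + R·V̇ + PEEP.
Vt/C = PIP − R·V̇ − PEEP = 35.5 − 13.1×0.65 − 13 = 35.5 − 8.515 − 13 = 13.985 cmH2O.
C = Vt / 13.985 = 395 / 13.985 = 28.245 mL/cmH2O.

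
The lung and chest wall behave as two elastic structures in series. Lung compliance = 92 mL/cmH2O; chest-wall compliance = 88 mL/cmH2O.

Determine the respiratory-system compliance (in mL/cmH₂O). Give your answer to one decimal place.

45.0

Lung and chest wall are elastances in series: 1/Crs = 1/CL + 1/Ccw.
1/Crs = 1/92 + 1/88 = 0.02223.
Crs = 44.984 mL/cmH2O.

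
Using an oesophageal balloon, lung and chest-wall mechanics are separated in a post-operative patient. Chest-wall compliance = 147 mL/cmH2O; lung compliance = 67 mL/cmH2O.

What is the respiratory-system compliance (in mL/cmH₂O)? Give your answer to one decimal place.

46.0

Lung and chest wall are elastances in series: 1/Crs = 1/CL + 1/Ccw.
1/Crs = 1/67 + 1/147 = 0.02173.
Crs = 46.019 mL/cmH2O.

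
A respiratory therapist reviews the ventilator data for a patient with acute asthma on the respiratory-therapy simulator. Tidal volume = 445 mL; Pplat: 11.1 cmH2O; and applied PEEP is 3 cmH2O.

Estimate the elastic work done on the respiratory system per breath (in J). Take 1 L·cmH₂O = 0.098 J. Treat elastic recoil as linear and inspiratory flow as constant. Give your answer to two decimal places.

Elastic work ≈ ½ × (Pplat − PEEP) × Vt = 0.5 × (11.1 − 3) × 0.445 L = 0.5 × 8.1 × 0.445 = 1.802 L·cmH2O.
× 0.098 J/(L·cmH2O) → 0.1766 J.

0.18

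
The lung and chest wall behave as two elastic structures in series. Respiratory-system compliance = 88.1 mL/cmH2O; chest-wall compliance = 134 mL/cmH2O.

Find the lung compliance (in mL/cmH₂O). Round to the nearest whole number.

257

1/CL = 1/Crs − 1/Ccw.
1/CL = 1/88.1 − 1/134 = 0.003888.
CL = 257.2 mL/cmH2O.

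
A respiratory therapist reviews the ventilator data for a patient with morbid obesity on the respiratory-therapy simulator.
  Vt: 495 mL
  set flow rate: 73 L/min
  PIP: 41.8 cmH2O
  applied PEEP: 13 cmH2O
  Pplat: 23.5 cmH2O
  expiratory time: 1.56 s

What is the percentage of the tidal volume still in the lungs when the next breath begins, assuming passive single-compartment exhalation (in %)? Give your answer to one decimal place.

11.1

Flow: 73 L/min ÷ 60 = 1.2167 L/s.
R = (PIP − Pplat)/V̇ = (41.8 − 23.5) / 1.2167 = 18.3/1.2167 = 15.041 cmH2O·s/L.
C = Vt/(Pplat − PEEP) = 495.0 / (23.5 − 13) = 495.0/10.5 = 47.143 mL/cmH2O.
τ = R × C = 15.041 × 0.04714 L/cmH2O = 0.709 s.
Fraction remaining at end-expiration = e^(−Te/τ) = e^(−1.56/0.709) = 0.1108 → 11.08%.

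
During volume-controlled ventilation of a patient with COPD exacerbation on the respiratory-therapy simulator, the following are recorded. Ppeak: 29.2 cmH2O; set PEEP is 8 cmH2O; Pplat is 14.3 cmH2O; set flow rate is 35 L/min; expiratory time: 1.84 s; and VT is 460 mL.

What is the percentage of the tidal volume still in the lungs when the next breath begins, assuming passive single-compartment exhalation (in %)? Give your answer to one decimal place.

Flow: 35 L/min ÷ 60 = 0.5833 L/s.
R = (PIP − Pplat)/V̇ = (29.2 − 14.3) / 0.5833 = 14.9/0.5833 = 25.544 cmH2O·s/L.
C = Vt/(Pplat − PEEP) = 460.0 / (14.3 − 8) = 460.0/6.3 = 73.016 mL/cmH2O.
τ = R × C = 25.544 × 0.07302 L/cmH2O = 1.865 s.
Fraction remaining at end-expiration = e^(−Te/τ) = e^(−1.84/1.865) = 0.3728 → 37.28%.

37.3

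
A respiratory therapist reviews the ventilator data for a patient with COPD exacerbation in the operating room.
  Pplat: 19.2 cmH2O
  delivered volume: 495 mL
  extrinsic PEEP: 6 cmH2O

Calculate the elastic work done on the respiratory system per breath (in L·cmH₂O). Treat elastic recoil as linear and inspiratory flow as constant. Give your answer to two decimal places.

Elastic work ≈ ½ × (Pplat − PEEP) × Vt = 0.5 × (19.2 − 6) × 0.495 L = 0.5 × 13.2 × 0.495 = 3.267 L·cmH2O.

3.27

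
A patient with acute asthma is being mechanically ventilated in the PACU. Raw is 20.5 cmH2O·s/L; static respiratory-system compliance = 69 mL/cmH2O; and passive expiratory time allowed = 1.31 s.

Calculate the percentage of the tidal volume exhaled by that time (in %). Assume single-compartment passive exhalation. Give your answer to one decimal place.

60.4

τ = R × C = 20.5 × 69 mL/cmH2O = 20.5 × 0.069 L/cmH2O = 1.415 s.
Passive exhalation: V(t)/V₀ = e^(−t/τ) = e^(−1.31/1.415) = 0.3962.
Fraction exhaled = 1 − 0.3962 = 0.6038 → 60.38%.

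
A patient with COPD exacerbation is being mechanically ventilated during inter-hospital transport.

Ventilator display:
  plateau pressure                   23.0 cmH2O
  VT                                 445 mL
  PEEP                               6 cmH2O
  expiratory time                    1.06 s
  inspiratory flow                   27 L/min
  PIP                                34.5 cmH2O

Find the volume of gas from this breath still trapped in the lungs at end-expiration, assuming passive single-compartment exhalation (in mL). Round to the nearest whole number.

91

Flow: 27 L/min ÷ 60 = 0.45 L/s.
R = (PIP − Pplat)/V̇ = (34.5 − 23.0) / 0.45 = 11.5/0.45 = 25.556 cmH2O·s/L.
C = Vt/(Pplat − PEEP) = 445.0 / (23.0 − 6) = 445.0/17.0 = 26.176 mL/cmH2O.
τ = R × C = 25.556 × 0.02618 L/cmH2O = 0.6691 s.
Fraction remaining = e^(−Te/τ) = e^(−1.06/0.6691) = 0.2051.
Trapped volume = 445.0 × 0.2051 = 91.27 mL.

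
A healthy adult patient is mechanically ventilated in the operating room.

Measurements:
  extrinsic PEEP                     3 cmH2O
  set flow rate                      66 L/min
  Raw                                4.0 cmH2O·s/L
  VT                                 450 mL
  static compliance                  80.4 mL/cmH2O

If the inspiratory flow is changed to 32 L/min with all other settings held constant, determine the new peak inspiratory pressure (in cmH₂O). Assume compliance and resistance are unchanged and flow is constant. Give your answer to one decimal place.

Flow: 66 L/min ÷ 60 = 1.1 L/s.
New flow: 32 L/min ÷ 60 = 0.5333 L/s.
PIP = Vt/C + R·V̇ + PEEP (constant-flow equation of motion).
Only the resistive term changes: ΔPIP = R × ΔV̇ = 4.0 × (0.5333 − 1.1) = 4.0 × -0.5667 = -2.267 cmH2O.
Original PIP = 450/80.4 + 4.0×1.1 + 3 = 12.997 cmH2O; new PIP = 12.997 + (-2.267) = 10.73 cmH2O.

10.7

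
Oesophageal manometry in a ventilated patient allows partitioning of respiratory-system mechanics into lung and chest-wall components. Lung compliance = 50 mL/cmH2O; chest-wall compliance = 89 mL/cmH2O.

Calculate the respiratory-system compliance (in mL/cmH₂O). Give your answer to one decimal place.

Lung and chest wall are elastances in series: 1/Crs = 1/CL + 1/Ccw.
1/Crs = 1/50 + 1/89 = 0.03124.
Crs = 32.01 mL/cmH2O.

32.0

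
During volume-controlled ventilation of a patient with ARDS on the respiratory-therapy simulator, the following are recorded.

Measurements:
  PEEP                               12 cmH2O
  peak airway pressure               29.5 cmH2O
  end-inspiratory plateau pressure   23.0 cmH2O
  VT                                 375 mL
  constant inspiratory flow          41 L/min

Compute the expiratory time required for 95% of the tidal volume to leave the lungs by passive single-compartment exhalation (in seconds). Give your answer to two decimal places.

Flow: 41 L/min ÷ 60 = 0.6833 L/s.
R = (PIP − Pplat)/V̇ = (29.5 − 23.0) / 0.6833 = 6.5/0.6833 = 9.513 cmH2O·s/L.
C = Vt/(Pplat − PEEP) = 375.0 / (23.0 − 12) = 375.0/11.0 = 34.091 mL/cmH2O.
τ = R × C = 9.513 × 0.03409 L/cmH2O = 0.3243 s.
t = −τ·ln(1 − 0.95) = −0.3243·ln(0.05) = 0.9715 s.

0.97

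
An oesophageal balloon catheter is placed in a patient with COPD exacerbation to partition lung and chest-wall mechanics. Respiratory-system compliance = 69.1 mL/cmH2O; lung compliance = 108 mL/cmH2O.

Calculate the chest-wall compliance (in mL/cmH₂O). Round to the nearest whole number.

192

1/Ccw = 1/Crs − 1/CL.
1/Ccw = 1/69.1 − 1/108 = 0.005213.
Ccw = 191.83 mL/cmH2O.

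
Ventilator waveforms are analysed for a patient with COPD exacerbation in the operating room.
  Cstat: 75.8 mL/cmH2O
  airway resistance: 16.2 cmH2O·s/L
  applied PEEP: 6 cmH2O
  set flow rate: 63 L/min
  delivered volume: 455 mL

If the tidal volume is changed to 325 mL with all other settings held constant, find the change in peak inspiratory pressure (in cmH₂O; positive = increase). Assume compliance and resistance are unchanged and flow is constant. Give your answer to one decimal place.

-1.7

PIP = Vt/C + R·V̇ + PEEP (constant-flow equation of motion).
Only the elastic term changes: ΔPIP = ΔVt / C = (325 − 455) / 75.8 = -1.715 cmH2O.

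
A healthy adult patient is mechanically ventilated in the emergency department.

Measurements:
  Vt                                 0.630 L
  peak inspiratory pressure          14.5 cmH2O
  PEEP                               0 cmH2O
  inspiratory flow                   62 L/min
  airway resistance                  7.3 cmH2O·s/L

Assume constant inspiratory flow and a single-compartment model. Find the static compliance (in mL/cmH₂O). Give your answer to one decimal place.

Flow: 62 L/min ÷ 60 = 1.0333 L/s.
Equation of motion (constant flow): PIP = Vt/C + R·V̇ + PEEP.
Vt/C = PIP − R·V̇ − PEEP = 14.5 − 7.3×1.0333 − 0 = 14.5 − 7.543 − 0 = 6.957 cmH2O.
C = Vt / 6.957 = 630 / 6.957 = 90.556 mL/cmH2O.

90.6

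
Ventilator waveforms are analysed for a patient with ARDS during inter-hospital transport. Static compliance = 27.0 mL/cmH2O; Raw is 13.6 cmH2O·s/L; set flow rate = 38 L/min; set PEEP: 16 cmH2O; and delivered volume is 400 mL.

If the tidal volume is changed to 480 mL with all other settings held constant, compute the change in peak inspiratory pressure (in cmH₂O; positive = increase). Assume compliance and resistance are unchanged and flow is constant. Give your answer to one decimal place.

PIP = Vt/C + R·V̇ + PEEP (constant-flow equation of motion).
Only the elastic term changes: ΔPIP = ΔVt / C = (480 − 400) / 27.0 = 2.963 cmH2O.

3.0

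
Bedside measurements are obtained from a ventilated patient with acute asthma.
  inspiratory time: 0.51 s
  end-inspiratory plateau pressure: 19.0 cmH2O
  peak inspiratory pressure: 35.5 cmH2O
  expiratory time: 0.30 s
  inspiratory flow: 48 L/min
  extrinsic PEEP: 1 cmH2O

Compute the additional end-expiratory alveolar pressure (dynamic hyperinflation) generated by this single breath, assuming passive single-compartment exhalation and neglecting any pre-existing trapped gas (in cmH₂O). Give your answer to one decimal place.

9.5

Flow: 48 L/min ÷ 60 = 0.8 L/s.
Vt = flow × Ti = 0.8 L/s × 0.51 s × 1000 mL/L = 408.0 mL.
R = (PIP − Pplat)/V̇ = (35.5 − 19.0) / 0.8 = 16.5/0.8 = 20.625 cmH2O·s/L.
C = Vt/(Pplat − PEEP) = 408.0 / (19.0 − 1) = 408.0/18.0 = 22.667 mL/cmH2O.
τ = R × C = 20.625 × 0.02267 L/cmH2O = 0.4676 s.
Fraction remaining = e^(−Te/τ) = e^(−0.30/0.4676) = 0.5265; trapped volume = 408.0 × 0.5265 = 214.81 mL.
Additional alveolar pressure from trapping ≈ V_trapped / C = 214.81 / 22.667 = 9.477 cmH2O.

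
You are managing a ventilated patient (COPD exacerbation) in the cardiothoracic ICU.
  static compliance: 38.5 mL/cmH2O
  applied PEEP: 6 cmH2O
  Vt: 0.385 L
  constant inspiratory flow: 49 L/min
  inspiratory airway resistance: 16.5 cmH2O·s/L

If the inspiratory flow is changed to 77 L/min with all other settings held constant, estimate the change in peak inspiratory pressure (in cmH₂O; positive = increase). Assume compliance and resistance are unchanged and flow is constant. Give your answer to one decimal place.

7.7

Flow: 49 L/min ÷ 60 = 0.8167 L/s.
New flow: 77 L/min ÷ 60 = 1.2833 L/s.
PIP = Vt/C + R·V̇ + PEEP (constant-flow equation of motion).
Only the resistive term changes: ΔPIP = R × ΔV̇ = 16.5 × (1.2833 − 0.8167) = 16.5 × 0.4666 = 7.699 cmH2O.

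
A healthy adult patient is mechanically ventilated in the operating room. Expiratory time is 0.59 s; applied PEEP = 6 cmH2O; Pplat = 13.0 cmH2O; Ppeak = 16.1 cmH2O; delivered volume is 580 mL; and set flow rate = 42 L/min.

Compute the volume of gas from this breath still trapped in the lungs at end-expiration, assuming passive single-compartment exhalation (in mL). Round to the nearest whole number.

116

Flow: 42 L/min ÷ 60 = 0.7 L/s.
R = (PIP − Pplat)/V̇ = (16.1 − 13.0) / 0.7 = 3.1/0.7 = 4.429 cmH2O·s/L.
C = Vt/(Pplat − PEEP) = 580.0 / (13.0 − 6) = 580.0/7.0 = 82.857 mL/cmH2O.
τ = R × C = 4.429 × 0.08286 L/cmH2O = 0.367 s.
Fraction remaining = e^(−Te/τ) = e^(−0.59/0.367) = 0.2004.
Trapped volume = 580.0 × 0.2004 = 116.23 mL.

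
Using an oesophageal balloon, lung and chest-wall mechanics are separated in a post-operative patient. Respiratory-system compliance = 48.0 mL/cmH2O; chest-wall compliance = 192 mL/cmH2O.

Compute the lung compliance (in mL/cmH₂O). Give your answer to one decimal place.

64.0

1/CL = 1/Crs − 1/Ccw.
1/CL = 1/48.0 − 1/192 = 0.01563.
CL = 63.98 mL/cmH2O.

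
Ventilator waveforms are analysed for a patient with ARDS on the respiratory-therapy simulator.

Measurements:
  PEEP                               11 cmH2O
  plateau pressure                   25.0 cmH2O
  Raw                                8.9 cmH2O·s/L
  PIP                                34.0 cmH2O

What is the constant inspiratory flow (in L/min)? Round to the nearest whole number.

61

flow = (PIP − Pplat) / Raw = (34.0 − 25.0) / 8.9 = 1.011 L/s × 60 = 60.66 L/min.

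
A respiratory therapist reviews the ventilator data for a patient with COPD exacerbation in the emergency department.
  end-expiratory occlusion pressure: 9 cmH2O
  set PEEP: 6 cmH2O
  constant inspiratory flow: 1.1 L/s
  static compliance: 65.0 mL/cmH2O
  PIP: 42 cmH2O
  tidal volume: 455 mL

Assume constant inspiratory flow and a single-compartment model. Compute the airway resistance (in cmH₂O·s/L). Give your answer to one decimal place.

Total PEEP = 9 cmH2O (set 6 + intrinsic 3); this is the baseline alveolar pressure.
Equation of motion (constant flow): PIP = Vt/C + R·V̇ + PEEP.
R·V̇ = PIP − Vt/C − PEEP = 42 − 455/65.0 − 9 = 42 − 7.0 − 9 = 26.0 cmH2O.
R = 26.0 / 1.1 = 23.636 cmH2O·s/L.

23.6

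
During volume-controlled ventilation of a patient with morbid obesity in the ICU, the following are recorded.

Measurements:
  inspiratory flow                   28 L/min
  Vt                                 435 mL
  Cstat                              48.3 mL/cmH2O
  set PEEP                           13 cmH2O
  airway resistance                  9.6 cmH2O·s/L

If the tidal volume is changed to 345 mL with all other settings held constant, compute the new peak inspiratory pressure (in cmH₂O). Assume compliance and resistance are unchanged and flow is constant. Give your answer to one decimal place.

Flow: 28 L/min ÷ 60 = 0.4667 L/s.
PIP = Vt/C + R·V̇ + PEEP (constant-flow equation of motion).
Only the elastic term changes: ΔPIP = ΔVt / C = (345 − 435) / 48.3 = -1.863 cmH2O.
Original PIP = 435/48.3 + 9.6×0.4667 + 13 = 26.487 cmH2O; new PIP = 26.487 + (-1.863) = 24.624 cmH2O.

24.6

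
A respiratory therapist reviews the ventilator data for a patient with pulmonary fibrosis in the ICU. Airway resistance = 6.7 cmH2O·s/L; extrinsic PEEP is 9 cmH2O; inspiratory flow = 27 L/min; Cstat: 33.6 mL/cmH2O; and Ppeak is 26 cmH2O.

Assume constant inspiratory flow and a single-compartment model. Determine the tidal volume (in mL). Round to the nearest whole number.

470

Flow: 27 L/min ÷ 60 = 0.45 L/s.
Equation of motion (constant flow): PIP = Vt/C + R·V̇ + PEEP.
Vt/C = PIP − R·V̇ − PEEP = 26 − 3.015 − 9 = 13.985 cmH2O.
Vt = C × 13.985 = 33.6 × 13.985 = 469.9 mL.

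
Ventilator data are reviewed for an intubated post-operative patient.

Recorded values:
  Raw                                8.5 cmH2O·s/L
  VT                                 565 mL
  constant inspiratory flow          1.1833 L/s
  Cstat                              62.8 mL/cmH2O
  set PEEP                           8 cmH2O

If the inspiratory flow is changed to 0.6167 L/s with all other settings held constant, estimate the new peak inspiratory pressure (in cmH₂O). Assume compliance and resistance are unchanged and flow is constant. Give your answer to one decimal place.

PIP = Vt/C + R·V̇ + PEEP (constant-flow equation of motion).
Only the resistive term changes: ΔPIP = R × ΔV̇ = 8.5 × (0.6167 − 1.1833) = 8.5 × -0.5666 = -4.816 cmH2O.
Original PIP = 565/62.8 + 8.5×1.1833 + 8 = 27.055 cmH2O; new PIP = 27.055 + (-4.816) = 22.239 cmH2O.

22.2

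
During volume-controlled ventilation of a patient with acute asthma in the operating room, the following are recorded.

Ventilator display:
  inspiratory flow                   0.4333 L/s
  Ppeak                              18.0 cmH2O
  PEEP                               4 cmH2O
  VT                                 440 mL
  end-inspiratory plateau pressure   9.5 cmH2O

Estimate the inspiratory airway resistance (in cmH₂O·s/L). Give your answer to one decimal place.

Raw = (PIP − Pplat) / flow = (18.0 − 9.5) / 0.4333 = 8.5 / 0.4333 = 19.617 cmH2O·s/L.

19.6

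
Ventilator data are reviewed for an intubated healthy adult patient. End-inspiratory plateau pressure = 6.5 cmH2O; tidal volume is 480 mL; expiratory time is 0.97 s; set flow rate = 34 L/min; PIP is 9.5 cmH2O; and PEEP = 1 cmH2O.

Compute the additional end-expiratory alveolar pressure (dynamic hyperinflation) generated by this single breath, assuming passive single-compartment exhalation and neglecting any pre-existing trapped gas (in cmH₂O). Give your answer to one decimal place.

Flow: 34 L/min ÷ 60 = 0.5667 L/s.
R = (PIP − Pplat)/V̇ = (9.5 − 6.5) / 0.5667 = 3.0/0.5667 = 5.294 cmH2O·s/L.
C = Vt/(Pplat − PEEP) = 480.0 / (6.5 − 1) = 480.0/5.5 = 87.273 mL/cmH2O.
τ = R × C = 5.294 × 0.08727 L/cmH2O = 0.462 s.
Fraction remaining = e^(−Te/τ) = e^(−0.97/0.462) = 0.1225; trapped volume = 480.0 × 0.1225 = 58.8 mL.
Additional alveolar pressure from trapping ≈ V_trapped / C = 58.8 / 87.273 = 0.6737 cmH2O.

0.7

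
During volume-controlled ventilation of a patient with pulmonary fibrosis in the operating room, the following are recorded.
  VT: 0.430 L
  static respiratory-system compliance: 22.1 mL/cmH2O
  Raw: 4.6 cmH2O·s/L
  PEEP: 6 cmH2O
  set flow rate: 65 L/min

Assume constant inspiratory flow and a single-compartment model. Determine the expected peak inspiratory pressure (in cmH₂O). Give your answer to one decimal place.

30.4

Flow: 65 L/min ÷ 60 = 1.0833 L/s.
Equation of motion (constant flow): PIP = Vt/C + R·V̇ + PEEP.
PIP = 430/22.1 + 4.6×1.0833 + 6 = 19.457 + 4.983 + 6 = 30.44 cmH2O.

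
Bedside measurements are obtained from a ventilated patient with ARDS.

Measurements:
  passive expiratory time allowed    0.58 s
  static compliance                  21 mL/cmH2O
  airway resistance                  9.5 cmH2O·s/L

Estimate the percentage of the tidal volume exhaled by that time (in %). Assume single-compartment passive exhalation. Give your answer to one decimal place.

τ = R × C = 9.5 × 21 mL/cmH2O = 9.5 × 0.021 L/cmH2O = 0.1995 s.
Passive exhalation: V(t)/V₀ = e^(−t/τ) = e^(−0.58/0.1995) = 0.05462.
Fraction exhaled = 1 − 0.05462 = 0.9454 → 94.54%.

94.5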